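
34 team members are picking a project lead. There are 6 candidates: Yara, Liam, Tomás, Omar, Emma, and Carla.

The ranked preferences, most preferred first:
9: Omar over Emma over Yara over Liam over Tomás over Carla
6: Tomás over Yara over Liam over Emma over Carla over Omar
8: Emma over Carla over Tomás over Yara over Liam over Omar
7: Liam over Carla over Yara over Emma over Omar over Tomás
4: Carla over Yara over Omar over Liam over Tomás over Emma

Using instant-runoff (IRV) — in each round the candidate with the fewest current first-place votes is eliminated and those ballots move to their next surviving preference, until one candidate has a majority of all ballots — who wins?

Liam

Round 1: Yara 0, Liam 7, Tomás 6, Omar 9, Emma 8, Carla 4. Yara eliminated.
Round 2: Liam 7, Tomás 6, Omar 9, Emma 8, Carla 4. Carla eliminated.
Round 3: Liam 7, Tomás 6, Omar 13, Emma 8. Tomás eliminated.
Round 4: Liam 13, Omar 13, Emma 8. Emma eliminated.
Round 5: Liam 21, Omar 13. Liam has a majority (≥18).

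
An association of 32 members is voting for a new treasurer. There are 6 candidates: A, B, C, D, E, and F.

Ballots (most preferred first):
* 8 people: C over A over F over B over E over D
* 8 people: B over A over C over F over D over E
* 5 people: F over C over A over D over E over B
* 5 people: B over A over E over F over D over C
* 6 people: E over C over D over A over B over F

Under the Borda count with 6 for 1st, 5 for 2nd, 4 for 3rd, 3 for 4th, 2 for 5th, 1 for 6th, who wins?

A: 8×5 + 8×5 + 5×4 + 5×5 + 6×3 = 143
B: 8×3 + 8×6 + 5×1 + 5×6 + 6×2 = 119
C: 8×6 + 8×4 + 5×5 + 5×1 + 6×5 = 140
D: 8×1 + 8×2 + 5×3 + 5×2 + 6×4 = 73
E: 8×2 + 8×1 + 5×2 + 5×4 + 6×6 = 90
F: 8×4 + 8×3 + 5×6 + 5×3 + 6×1 = 107

A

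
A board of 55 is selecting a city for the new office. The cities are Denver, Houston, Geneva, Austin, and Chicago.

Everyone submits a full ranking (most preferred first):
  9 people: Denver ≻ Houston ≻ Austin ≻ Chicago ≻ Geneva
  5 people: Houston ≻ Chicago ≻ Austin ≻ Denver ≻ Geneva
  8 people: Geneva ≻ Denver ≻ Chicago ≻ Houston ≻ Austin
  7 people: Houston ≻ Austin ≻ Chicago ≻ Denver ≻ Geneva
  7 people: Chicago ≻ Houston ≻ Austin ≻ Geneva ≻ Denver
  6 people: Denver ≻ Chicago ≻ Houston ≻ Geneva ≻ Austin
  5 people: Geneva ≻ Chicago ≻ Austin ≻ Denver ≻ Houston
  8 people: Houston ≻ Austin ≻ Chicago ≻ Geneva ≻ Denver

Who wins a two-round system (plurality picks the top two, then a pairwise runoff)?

Round 1 first-place votes: Denver 15, Houston 20, Geneva 13, Austin 0, Chicago 7. Houston and Denver advance.
Runoff: Houston is ranked above Denver on 27 ballots, Denver above Houston on 28.

Denver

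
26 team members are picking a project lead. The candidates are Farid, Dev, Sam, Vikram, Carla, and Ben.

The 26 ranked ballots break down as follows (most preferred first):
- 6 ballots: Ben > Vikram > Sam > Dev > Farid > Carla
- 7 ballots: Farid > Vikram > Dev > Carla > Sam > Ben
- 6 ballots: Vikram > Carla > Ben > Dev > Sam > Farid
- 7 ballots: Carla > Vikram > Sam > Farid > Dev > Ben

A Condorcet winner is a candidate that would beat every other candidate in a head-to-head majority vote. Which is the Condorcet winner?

Vikram

Vikram vs Farid: 19–7
Vikram vs Dev: 26–0
Vikram vs Sam: 26–0
Vikram vs Carla: 19–7
Vikram vs Ben: 20–6
Vikram beats every other candidate.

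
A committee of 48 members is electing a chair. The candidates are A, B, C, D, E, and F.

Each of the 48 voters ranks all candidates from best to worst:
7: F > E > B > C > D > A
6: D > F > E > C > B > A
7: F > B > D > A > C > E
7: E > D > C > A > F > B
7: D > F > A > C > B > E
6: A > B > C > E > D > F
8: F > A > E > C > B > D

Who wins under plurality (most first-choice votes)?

F

First-place votes: A 6, B 0, C 0, D 13, E 7, F 22.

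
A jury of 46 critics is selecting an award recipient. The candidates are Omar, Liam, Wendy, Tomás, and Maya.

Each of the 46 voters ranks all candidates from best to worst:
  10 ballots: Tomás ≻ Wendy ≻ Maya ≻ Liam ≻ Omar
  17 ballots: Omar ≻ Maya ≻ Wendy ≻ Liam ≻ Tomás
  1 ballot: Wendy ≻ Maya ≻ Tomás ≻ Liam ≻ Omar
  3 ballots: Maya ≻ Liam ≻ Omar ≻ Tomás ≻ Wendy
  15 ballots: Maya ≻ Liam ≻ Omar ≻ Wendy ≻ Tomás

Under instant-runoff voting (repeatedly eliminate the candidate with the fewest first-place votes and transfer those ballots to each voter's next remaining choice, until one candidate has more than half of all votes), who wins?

Round 1: Omar 17, Liam 0, Wendy 1, Tomás 10, Maya 18. Liam eliminated.
Round 2: Omar 17, Wendy 1, Tomás 10, Maya 18. Wendy eliminated.
Round 3: Omar 17, Tomás 10, Maya 19. Tomás eliminated.
Round 4: Omar 17, Maya 29. Maya has a majority (≥24).

Maya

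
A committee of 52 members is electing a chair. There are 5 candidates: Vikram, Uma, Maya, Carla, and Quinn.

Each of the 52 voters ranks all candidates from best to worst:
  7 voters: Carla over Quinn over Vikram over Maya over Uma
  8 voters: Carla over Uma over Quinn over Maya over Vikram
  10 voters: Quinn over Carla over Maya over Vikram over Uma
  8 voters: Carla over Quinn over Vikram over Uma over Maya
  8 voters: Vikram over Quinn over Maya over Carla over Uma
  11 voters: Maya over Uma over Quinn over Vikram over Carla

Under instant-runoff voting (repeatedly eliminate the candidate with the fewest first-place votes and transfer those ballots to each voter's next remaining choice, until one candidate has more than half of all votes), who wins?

Quinn

Round 1: Vikram 8, Uma 0, Maya 11, Carla 23, Quinn 10. Uma eliminated.
Round 2: Vikram 8, Maya 11, Carla 23, Quinn 10. Vikram eliminated.
Round 3: Maya 11, Carla 23, Quinn 18. Maya eliminated.
Round 4: Carla 23, Quinn 29. Quinn has a majority (≥27).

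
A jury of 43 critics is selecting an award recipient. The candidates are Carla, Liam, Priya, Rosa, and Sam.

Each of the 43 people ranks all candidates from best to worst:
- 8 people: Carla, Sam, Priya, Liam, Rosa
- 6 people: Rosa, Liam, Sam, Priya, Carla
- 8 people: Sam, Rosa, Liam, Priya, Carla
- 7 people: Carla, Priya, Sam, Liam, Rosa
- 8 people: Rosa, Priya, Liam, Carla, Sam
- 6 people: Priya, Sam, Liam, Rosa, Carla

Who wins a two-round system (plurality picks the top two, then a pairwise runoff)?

Rosa

Round 1 first-place votes: Carla 15, Liam 0, Priya 6, Rosa 14, Sam 8. Carla and Rosa advance.
Runoff: Carla is ranked above Rosa on 15 ballots, Rosa above Carla on 28.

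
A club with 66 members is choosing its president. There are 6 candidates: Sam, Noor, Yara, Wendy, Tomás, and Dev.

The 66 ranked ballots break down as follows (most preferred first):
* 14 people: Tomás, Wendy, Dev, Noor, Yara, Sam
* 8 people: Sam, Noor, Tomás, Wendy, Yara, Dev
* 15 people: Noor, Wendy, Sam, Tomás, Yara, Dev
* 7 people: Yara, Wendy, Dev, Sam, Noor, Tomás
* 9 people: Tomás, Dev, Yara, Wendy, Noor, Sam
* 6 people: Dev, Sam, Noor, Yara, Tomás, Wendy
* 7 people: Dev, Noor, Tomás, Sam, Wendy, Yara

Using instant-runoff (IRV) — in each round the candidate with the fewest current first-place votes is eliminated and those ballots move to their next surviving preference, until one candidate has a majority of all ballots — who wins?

Noor

Round 1: Sam 8, Noor 15, Yara 7, Wendy 0, Tomás 23, Dev 13. Wendy eliminated.
Round 2: Sam 8, Noor 15, Yara 7, Tomás 23, Dev 13. Yara eliminated.
Round 3: Sam 8, Noor 15, Tomás 23, Dev 20. Sam eliminated.
Round 4: Noor 23, Tomás 23, Dev 20. Dev eliminated.
Round 5: Noor 43, Tomás 23. Noor has a majority (≥34).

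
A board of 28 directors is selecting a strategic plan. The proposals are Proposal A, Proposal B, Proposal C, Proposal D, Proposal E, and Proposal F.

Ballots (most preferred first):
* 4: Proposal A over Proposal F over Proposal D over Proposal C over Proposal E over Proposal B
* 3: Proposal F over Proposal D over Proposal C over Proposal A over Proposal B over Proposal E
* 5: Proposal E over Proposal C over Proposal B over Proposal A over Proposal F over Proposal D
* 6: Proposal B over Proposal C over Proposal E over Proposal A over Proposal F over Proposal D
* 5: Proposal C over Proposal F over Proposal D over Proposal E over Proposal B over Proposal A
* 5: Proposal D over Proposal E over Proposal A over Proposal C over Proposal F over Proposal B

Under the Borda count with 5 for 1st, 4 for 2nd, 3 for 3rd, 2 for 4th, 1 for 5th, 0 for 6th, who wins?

Proposal C

Proposal A: 4×5 + 3×2 + 5×2 + 6×2 + 5×0 + 5×3 = 63
Proposal B: 4×0 + 3×1 + 5×3 + 6×5 + 5×1 + 5×0 = 53
Proposal C: 4×2 + 3×3 + 5×4 + 6×4 + 5×5 + 5×2 = 96
Proposal D: 4×3 + 3×4 + 5×0 + 6×0 + 5×3 + 5×5 = 64
Proposal E: 4×1 + 3×0 + 5×5 + 6×3 + 5×2 + 5×4 = 77
Proposal F: 4×4 + 3×5 + 5×1 + 6×1 + 5×4 + 5×1 = 67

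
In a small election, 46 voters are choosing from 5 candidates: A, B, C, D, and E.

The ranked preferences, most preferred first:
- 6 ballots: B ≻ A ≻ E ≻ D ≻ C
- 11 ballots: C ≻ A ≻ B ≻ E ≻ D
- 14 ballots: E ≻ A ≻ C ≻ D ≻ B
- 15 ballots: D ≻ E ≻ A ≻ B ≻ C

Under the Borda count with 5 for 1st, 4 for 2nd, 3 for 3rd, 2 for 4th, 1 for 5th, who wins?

E

A: 6×4 + 11×4 + 14×4 + 15×3 = 169
B: 6×5 + 11×3 + 14×1 + 15×2 = 107
C: 6×1 + 11×5 + 14×3 + 15×1 = 118
D: 6×2 + 11×1 + 14×2 + 15×5 = 126
E: 6×3 + 11×2 + 14×5 + 15×4 = 170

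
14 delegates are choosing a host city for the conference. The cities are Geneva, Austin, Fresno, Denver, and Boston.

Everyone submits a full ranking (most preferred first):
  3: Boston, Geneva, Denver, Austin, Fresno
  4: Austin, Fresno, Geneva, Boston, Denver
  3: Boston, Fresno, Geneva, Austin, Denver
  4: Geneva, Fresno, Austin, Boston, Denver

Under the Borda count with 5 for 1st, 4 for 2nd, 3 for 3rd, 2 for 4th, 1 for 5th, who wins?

Geneva

Geneva: 3×4 + 4×3 + 3×3 + 4×5 = 53
Austin: 3×2 + 4×5 + 3×2 + 4×3 = 44
Fresno: 3×1 + 4×4 + 3×4 + 4×4 = 47
Denver: 3×3 + 4×1 + 3×1 + 4×1 = 20
Boston: 3×5 + 4×2 + 3×5 + 4×2 = 46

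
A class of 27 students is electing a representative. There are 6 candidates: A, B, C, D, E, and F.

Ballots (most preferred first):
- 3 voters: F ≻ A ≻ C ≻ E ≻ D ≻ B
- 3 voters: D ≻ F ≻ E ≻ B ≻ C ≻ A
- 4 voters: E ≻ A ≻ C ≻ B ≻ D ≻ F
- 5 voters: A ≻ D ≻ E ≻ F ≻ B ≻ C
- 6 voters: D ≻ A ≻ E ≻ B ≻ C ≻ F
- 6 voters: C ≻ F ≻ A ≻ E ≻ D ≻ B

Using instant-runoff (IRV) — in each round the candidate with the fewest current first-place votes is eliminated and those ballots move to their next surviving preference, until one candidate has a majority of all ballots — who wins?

Round 1: A 5, B 0, C 6, D 9, E 4, F 3. B eliminated.
Round 2: A 5, C 6, D 9, E 4, F 3. F eliminated.
Round 3: A 8, C 6, D 9, E 4. E eliminated.
Round 4: A 12, C 6, D 9. C eliminated.
Round 5: A 18, D 9. A has a majority (≥14).

A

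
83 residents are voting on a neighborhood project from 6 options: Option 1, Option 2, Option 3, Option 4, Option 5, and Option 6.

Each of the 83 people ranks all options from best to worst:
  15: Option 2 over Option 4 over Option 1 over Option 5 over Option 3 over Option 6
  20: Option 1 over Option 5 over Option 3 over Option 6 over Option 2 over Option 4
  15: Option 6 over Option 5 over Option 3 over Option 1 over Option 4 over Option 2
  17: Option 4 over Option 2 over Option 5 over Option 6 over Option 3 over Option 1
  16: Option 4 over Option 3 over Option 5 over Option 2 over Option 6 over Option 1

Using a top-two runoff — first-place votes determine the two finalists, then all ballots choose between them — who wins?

Option 4

Round 1 first-place votes: Option 1 20, Option 2 15, Option 3 0, Option 4 33, Option 5 0, Option 6 15. Option 4 and Option 1 advance.
Runoff: Option 4 is ranked above Option 1 on 48 ballots, Option 1 above Option 4 on 35.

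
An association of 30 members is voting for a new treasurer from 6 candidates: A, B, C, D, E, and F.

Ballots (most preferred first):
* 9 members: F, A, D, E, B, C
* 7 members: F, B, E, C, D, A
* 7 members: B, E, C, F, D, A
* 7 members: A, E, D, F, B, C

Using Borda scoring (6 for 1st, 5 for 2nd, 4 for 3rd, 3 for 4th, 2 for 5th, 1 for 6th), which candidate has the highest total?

F

A: 9×5 + 7×1 + 7×1 + 7×6 = 101
B: 9×2 + 7×5 + 7×6 + 7×2 = 109
C: 9×1 + 7×3 + 7×4 + 7×1 = 65
D: 9×4 + 7×2 + 7×2 + 7×4 = 92
E: 9×3 + 7×4 + 7×5 + 7×5 = 125
F: 9×6 + 7×6 + 7×3 + 7×3 = 138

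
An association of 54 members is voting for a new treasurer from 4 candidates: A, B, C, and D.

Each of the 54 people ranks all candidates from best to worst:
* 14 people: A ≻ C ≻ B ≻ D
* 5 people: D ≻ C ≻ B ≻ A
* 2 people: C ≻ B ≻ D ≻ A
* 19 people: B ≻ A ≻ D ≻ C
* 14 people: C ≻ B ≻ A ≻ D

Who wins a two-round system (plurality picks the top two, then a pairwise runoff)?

C

Round 1 first-place votes: A 14, B 19, C 16, D 5. B and C advance.
Runoff: B is ranked above C on 19 ballots, C above B on 35.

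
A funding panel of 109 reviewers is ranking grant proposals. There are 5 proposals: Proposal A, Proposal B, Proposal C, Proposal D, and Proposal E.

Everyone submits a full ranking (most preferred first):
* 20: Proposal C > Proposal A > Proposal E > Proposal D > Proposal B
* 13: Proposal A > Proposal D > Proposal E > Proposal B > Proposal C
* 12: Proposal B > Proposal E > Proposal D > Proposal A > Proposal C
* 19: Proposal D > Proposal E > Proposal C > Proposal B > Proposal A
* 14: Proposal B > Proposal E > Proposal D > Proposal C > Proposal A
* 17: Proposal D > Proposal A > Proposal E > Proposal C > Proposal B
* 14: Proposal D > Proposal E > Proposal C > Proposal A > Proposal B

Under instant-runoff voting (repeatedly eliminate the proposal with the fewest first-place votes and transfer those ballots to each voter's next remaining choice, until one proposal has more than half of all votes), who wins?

Proposal D

Round 1: Proposal A 13, Proposal B 26, Proposal C 20, Proposal D 50, Proposal E 0. Proposal E eliminated.
Round 2: Proposal A 13, Proposal B 26, Proposal C 20, Proposal D 50. Proposal A eliminated.
Round 3: Proposal B 26, Proposal C 20, Proposal D 63. Proposal D has a majority (≥55).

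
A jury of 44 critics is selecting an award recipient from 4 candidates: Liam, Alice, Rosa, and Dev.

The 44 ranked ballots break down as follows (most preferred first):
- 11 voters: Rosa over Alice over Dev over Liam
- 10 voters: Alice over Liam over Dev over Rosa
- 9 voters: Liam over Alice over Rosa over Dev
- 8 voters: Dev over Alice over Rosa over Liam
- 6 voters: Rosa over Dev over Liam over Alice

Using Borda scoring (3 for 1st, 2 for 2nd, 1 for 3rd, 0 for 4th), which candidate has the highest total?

Alice

Liam: 11×0 + 10×2 + 9×3 + 8×0 + 6×1 = 53
Alice: 11×2 + 10×3 + 9×2 + 8×2 + 6×0 = 86
Rosa: 11×3 + 10×0 + 9×1 + 8×1 + 6×3 = 68
Dev: 11×1 + 10×1 + 9×0 + 8×3 + 6×2 = 57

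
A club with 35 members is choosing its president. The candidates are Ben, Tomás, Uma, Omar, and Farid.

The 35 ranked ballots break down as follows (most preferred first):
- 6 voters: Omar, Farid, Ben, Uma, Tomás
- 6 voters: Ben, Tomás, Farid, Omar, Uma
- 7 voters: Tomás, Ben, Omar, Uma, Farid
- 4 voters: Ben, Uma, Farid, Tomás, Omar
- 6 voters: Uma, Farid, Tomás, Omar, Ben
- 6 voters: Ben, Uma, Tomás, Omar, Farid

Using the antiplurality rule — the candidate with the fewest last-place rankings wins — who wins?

Last-place votes: Ben 6, Tomás 6, Uma 6, Omar 4, Farid 13.

Omar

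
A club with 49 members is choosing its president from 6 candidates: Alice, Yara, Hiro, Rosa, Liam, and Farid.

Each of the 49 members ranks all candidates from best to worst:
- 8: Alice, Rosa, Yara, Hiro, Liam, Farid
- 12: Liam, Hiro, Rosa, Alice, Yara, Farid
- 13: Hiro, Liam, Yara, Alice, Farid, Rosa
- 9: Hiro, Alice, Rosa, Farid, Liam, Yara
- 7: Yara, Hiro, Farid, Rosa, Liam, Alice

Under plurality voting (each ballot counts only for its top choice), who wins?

First-place votes: Alice 8, Yara 7, Hiro 22, Rosa 0, Liam 12, Farid 0.

Hiro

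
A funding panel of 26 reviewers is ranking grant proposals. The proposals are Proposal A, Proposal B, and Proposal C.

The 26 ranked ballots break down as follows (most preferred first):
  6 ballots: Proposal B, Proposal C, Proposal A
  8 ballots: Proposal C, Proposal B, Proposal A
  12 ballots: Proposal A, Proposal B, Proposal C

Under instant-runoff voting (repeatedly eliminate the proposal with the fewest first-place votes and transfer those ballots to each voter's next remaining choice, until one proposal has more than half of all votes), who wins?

Proposal C

Round 1: Proposal A 12, Proposal B 6, Proposal C 8. Proposal B eliminated.
Round 2: Proposal A 12, Proposal C 14. Proposal C has a majority (≥14).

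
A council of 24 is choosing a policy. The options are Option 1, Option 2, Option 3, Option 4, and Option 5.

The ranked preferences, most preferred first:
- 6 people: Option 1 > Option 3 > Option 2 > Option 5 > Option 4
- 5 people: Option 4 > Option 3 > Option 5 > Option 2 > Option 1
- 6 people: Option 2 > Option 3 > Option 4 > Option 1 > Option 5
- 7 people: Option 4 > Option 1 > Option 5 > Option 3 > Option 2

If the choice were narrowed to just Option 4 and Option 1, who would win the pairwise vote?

Option 4

Option 4 is ranked above Option 1 on 18 ballots; Option 1 above Option 4 on 6.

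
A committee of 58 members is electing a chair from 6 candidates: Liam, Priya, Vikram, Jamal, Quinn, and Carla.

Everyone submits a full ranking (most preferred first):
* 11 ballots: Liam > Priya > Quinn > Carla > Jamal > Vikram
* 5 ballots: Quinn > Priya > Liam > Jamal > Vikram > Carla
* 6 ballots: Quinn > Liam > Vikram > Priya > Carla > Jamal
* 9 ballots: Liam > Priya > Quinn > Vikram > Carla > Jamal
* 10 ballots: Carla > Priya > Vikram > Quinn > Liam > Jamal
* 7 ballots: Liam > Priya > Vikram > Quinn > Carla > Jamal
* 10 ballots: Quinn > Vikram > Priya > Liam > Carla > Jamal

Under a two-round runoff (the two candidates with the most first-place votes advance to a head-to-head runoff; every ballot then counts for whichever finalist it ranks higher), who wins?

Quinn

Round 1 first-place votes: Liam 27, Priya 0, Vikram 0, Jamal 0, Quinn 21, Carla 10. Liam and Quinn advance.
Runoff: Liam is ranked above Quinn on 27 ballots, Quinn above Liam on 31.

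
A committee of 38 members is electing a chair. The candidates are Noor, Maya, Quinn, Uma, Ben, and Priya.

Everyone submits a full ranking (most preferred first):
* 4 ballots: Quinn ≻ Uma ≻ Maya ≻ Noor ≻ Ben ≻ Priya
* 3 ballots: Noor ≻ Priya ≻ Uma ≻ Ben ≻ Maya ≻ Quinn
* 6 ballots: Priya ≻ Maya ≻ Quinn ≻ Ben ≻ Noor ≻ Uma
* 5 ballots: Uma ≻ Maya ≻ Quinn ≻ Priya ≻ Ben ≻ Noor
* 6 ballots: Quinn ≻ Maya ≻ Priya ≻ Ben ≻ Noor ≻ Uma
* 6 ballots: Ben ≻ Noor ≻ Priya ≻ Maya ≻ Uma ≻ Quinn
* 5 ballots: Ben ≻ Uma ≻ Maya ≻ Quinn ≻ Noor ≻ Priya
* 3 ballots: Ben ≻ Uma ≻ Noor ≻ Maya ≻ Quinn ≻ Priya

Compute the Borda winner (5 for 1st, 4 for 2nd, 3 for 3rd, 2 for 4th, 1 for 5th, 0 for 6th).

Maya

Noor: 4×2 + 3×5 + 6×1 + 5×0 + 6×1 + 6×4 + 5×1 + 3×3 = 73
Maya: 4×3 + 3×1 + 6×4 + 5×4 + 6×4 + 6×2 + 5×3 + 3×2 = 116
Quinn: 4×5 + 3×0 + 6×3 + 5×3 + 6×5 + 6×0 + 5×2 + 3×1 = 96
Uma: 4×4 + 3×3 + 6×0 + 5×5 + 6×0 + 6×1 + 5×4 + 3×4 = 88
Ben: 4×1 + 3×2 + 6×2 + 5×1 + 6×2 + 6×5 + 5×5 + 3×5 = 109
Priya: 4×0 + 3×4 + 6×5 + 5×2 + 6×3 + 6×3 + 5×0 + 3×0 = 88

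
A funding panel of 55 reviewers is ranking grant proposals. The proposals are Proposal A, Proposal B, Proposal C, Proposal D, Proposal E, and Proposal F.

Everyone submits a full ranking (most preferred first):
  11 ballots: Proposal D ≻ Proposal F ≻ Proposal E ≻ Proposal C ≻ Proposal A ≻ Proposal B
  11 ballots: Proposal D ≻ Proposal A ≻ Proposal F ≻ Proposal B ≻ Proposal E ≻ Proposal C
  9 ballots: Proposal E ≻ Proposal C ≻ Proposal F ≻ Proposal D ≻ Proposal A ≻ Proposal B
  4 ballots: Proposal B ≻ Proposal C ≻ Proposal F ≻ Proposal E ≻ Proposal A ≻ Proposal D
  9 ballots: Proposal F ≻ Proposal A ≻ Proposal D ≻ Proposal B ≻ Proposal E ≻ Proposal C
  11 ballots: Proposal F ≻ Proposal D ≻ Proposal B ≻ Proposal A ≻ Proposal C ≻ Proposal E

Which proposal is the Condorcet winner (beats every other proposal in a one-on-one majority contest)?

Proposal F vs Proposal A: 44–11
Proposal F vs Proposal B: 51–4
Proposal F vs Proposal C: 42–13
Proposal F vs Proposal D: 33–22
Proposal F vs Proposal E: 46–9
Proposal F beats every other proposal.

Proposal F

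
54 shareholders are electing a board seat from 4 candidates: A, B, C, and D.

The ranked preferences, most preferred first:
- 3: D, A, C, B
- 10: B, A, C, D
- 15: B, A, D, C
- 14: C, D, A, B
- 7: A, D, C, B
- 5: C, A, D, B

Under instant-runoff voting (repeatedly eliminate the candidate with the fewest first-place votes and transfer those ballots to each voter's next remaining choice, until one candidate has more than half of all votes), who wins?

C

Round 1: A 7, B 25, C 19, D 3. D eliminated.
Round 2: A 10, B 25, C 19. A eliminated.
Round 3: B 25, C 29. C has a majority (≥28).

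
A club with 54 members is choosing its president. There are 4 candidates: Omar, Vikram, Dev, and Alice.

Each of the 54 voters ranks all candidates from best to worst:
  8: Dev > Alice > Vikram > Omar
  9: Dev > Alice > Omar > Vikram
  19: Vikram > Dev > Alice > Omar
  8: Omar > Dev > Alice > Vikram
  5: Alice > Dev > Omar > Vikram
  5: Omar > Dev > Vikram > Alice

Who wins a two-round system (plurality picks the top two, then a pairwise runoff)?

Round 1 first-place votes: Omar 13, Vikram 19, Dev 17, Alice 5. Vikram and Dev advance.
Runoff: Vikram is ranked above Dev on 19 ballots, Dev above Vikram on 35.

Dev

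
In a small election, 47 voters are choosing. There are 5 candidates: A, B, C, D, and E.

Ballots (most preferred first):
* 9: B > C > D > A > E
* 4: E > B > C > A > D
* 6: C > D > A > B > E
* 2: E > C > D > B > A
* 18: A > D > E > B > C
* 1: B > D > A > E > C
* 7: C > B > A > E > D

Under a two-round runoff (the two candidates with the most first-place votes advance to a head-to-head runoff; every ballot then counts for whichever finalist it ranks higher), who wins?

C

Round 1 first-place votes: A 18, B 10, C 13, D 0, E 6. A and C advance.
Runoff: A is ranked above C on 19 ballots, C above A on 28.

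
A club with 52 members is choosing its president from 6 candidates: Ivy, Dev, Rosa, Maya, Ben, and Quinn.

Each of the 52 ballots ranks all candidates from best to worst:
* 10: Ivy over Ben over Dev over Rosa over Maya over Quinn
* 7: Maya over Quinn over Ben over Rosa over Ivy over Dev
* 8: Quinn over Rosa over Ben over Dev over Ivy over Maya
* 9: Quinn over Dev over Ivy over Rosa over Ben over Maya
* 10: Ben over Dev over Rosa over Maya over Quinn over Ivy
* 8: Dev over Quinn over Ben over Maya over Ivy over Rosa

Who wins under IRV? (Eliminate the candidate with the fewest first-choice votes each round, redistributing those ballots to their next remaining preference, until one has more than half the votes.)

Quinn

Round 1: Ivy 10, Dev 8, Rosa 0, Maya 7, Ben 10, Quinn 17. Rosa eliminated.
Round 2: Ivy 10, Dev 8, Maya 7, Ben 10, Quinn 17. Maya eliminated.
Round 3: Ivy 10, Dev 8, Ben 10, Quinn 24. Dev eliminated.
Round 4: Ivy 10, Ben 10, Quinn 32. Quinn has a majority (≥27).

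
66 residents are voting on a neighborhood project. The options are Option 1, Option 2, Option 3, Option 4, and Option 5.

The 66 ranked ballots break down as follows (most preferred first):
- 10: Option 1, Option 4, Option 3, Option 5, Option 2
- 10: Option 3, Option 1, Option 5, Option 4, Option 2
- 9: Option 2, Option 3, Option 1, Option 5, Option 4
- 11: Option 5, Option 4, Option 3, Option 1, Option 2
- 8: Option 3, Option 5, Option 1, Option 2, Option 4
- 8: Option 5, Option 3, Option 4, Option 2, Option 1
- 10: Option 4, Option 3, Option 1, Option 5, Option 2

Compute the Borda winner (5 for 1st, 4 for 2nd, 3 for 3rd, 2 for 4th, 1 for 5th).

Option 3

Option 1: 10×5 + 10×4 + 9×3 + 11×2 + 8×3 + 8×1 + 10×3 = 201
Option 2: 10×1 + 10×1 + 9×5 + 11×1 + 8×2 + 8×2 + 10×1 = 118
Option 3: 10×3 + 10×5 + 9×4 + 11×3 + 8×5 + 8×4 + 10×4 = 261
Option 4: 10×4 + 10×2 + 9×1 + 11×4 + 8×1 + 8×3 + 10×5 = 195
Option 5: 10×2 + 10×3 + 9×2 + 11×5 + 8×4 + 8×5 + 10×2 = 215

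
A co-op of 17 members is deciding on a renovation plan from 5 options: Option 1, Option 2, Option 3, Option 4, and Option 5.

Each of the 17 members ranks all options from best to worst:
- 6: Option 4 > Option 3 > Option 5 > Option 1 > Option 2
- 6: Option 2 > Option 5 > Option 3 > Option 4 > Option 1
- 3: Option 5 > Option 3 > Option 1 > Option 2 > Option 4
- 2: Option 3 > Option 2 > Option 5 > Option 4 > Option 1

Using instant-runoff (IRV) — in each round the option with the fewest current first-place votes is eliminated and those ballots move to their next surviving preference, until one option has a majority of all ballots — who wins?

Round 1: Option 1 0, Option 2 6, Option 3 2, Option 4 6, Option 5 3. Option 1 eliminated.
Round 2: Option 2 6, Option 3 2, Option 4 6, Option 5 3. Option 3 eliminated.
Round 3: Option 2 8, Option 4 6, Option 5 3. Option 5 eliminated.
Round 4: Option 2 11, Option 4 6. Option 2 has a majority (≥9).

Option 2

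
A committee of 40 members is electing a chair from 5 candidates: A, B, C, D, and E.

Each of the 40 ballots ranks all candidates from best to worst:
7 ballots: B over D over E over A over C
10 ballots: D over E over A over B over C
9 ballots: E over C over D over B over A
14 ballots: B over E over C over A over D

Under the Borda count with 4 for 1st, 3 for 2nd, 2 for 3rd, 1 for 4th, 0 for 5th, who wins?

E

A: 7×1 + 10×2 + 9×0 + 14×1 = 41
B: 7×4 + 10×1 + 9×1 + 14×4 = 103
C: 7×0 + 10×0 + 9×3 + 14×2 = 55
D: 7×3 + 10×4 + 9×2 + 14×0 = 79
E: 7×2 + 10×3 + 9×4 + 14×3 = 122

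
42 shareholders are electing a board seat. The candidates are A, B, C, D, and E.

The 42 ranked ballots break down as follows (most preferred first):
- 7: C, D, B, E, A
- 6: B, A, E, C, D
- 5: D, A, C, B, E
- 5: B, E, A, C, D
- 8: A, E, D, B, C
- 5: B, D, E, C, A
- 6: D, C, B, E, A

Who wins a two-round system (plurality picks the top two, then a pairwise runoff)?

Round 1 first-place votes: A 8, B 16, C 7, D 11, E 0. B and D advance.
Runoff: B is ranked above D on 16 ballots, D above B on 26.

D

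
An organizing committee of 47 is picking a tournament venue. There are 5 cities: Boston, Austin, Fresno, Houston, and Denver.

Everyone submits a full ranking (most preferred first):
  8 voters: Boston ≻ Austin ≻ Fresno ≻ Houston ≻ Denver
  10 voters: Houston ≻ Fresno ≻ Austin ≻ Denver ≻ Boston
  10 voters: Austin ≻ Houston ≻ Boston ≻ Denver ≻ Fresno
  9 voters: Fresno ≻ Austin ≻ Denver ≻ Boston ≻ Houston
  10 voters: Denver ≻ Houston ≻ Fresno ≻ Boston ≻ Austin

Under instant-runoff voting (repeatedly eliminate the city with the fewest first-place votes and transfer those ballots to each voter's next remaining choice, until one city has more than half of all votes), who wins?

Austin

Round 1: Boston 8, Austin 10, Fresno 9, Houston 10, Denver 10. Boston eliminated.
Round 2: Austin 18, Fresno 9, Houston 10, Denver 10. Fresno eliminated.
Round 3: Austin 27, Houston 10, Denver 10. Austin has a majority (≥24).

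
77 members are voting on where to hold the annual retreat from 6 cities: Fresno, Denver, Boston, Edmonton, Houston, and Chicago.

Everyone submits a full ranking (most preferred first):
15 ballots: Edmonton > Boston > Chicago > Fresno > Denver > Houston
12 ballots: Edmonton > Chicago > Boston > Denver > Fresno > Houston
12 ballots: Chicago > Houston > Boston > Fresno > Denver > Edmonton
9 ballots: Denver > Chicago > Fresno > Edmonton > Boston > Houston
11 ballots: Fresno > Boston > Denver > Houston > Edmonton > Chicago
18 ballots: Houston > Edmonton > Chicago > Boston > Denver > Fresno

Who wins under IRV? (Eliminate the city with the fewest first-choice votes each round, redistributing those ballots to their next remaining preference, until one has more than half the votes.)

Houston

Round 1: Fresno 11, Denver 9, Boston 0, Edmonton 27, Houston 18, Chicago 12. Boston eliminated.
Round 2: Fresno 11, Denver 9, Edmonton 27, Houston 18, Chicago 12. Denver eliminated.
Round 3: Fresno 11, Edmonton 27, Houston 18, Chicago 21. Fresno eliminated.
Round 4: Edmonton 27, Houston 29, Chicago 21. Chicago eliminated.
Round 5: Edmonton 36, Houston 41. Houston has a majority (≥39).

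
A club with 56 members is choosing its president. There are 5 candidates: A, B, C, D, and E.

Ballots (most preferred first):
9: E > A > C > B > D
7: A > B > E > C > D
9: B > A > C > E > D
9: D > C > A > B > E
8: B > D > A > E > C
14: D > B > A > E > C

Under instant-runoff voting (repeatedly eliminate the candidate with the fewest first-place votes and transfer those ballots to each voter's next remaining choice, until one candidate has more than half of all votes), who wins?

Round 1: A 7, B 17, C 0, D 23, E 9. C eliminated.
Round 2: A 7, B 17, D 23, E 9. A eliminated.
Round 3: B 24, D 23, E 9. E eliminated.
Round 4: B 33, D 23. B has a majority (≥29).

B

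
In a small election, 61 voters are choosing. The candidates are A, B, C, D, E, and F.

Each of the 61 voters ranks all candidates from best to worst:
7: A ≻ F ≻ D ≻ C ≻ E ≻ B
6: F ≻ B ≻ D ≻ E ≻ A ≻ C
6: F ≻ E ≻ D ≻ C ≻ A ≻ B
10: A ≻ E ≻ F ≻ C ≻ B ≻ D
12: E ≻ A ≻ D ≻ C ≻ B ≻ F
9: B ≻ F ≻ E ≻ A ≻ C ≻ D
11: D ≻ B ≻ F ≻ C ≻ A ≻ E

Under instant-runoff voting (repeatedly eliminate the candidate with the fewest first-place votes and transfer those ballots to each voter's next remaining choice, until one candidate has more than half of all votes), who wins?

Round 1: A 17, B 9, C 0, D 11, E 12, F 12. C eliminated.
Round 2: A 17, B 9, D 11, E 12, F 12. B eliminated.
Round 3: A 17, D 11, E 12, F 21. D eliminated.
Round 4: A 17, E 12, F 32. F has a majority (≥31).

F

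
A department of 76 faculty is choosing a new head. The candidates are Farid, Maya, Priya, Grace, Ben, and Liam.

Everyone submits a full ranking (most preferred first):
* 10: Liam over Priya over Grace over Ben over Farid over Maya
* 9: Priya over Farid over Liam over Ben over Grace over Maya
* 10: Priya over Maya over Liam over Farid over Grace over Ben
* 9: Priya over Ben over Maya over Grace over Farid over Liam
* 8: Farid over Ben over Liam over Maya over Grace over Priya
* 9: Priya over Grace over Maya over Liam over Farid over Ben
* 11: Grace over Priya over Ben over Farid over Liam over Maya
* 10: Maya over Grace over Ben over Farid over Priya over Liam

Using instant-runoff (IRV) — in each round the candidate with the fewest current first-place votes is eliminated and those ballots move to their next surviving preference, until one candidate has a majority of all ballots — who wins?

Priya

Round 1: Farid 8, Maya 10, Priya 37, Grace 11, Ben 0, Liam 10. Ben eliminated.
Round 2: Farid 8, Maya 10, Priya 37, Grace 11, Liam 10. Farid eliminated.
Round 3: Maya 10, Priya 37, Grace 11, Liam 18. Maya eliminated.
Round 4: Priya 37, Grace 21, Liam 18. Liam eliminated.
Round 5: Priya 47, Grace 29. Priya has a majority (≥39).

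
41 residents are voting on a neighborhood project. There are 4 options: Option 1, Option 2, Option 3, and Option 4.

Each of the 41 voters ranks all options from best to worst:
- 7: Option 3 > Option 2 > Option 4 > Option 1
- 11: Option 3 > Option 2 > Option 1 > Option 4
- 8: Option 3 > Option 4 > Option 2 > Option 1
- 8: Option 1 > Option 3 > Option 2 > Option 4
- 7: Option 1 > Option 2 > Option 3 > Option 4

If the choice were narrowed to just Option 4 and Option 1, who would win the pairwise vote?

Option 4 is ranked above Option 1 on 15 ballots; Option 1 above Option 4 on 26.

Option 1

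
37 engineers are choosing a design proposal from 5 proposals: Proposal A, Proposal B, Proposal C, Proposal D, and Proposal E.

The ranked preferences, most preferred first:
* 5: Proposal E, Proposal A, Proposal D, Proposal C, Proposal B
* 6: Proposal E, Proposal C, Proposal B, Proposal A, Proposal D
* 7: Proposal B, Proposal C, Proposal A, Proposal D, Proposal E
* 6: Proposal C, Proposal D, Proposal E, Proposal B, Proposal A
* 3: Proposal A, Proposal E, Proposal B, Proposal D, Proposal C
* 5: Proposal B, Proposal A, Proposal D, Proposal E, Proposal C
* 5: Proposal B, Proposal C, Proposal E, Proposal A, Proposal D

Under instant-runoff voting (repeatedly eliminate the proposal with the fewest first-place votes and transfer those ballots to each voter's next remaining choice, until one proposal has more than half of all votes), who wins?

Round 1: Proposal A 3, Proposal B 17, Proposal C 6, Proposal D 0, Proposal E 11. Proposal D eliminated.
Round 2: Proposal A 3, Proposal B 17, Proposal C 6, Proposal E 11. Proposal A eliminated.
Round 3: Proposal B 17, Proposal C 6, Proposal E 14. Proposal C eliminated.
Round 4: Proposal B 17, Proposal E 20. Proposal E has a majority (≥19).

Proposal E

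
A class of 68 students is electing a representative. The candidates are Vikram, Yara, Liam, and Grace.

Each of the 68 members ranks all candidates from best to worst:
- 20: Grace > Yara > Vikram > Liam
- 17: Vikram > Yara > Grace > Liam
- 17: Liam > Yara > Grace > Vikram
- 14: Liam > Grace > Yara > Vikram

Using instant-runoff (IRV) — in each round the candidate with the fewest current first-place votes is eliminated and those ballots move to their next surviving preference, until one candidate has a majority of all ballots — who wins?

Grace

Round 1: Vikram 17, Yara 0, Liam 31, Grace 20. Yara eliminated.
Round 2: Vikram 17, Liam 31, Grace 20. Vikram eliminated.
Round 3: Liam 31, Grace 37. Grace has a majority (≥35).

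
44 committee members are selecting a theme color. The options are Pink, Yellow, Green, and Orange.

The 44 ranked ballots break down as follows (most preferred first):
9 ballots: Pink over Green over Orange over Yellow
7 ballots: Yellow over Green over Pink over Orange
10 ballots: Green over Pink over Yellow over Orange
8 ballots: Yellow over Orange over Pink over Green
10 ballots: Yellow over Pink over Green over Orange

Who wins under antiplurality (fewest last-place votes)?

Pink

Last-place votes: Pink 0, Yellow 9, Green 8, Orange 27.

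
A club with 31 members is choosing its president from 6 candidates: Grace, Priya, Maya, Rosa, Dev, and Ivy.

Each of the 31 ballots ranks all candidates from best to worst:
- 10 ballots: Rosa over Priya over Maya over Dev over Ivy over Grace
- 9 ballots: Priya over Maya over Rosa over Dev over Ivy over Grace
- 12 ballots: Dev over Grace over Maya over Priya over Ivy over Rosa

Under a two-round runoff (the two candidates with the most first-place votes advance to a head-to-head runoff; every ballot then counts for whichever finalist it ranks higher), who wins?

Round 1 first-place votes: Grace 0, Priya 9, Maya 0, Rosa 10, Dev 12, Ivy 0. Dev and Rosa advance.
Runoff: Dev is ranked above Rosa on 12 ballots, Rosa above Dev on 19.

Rosa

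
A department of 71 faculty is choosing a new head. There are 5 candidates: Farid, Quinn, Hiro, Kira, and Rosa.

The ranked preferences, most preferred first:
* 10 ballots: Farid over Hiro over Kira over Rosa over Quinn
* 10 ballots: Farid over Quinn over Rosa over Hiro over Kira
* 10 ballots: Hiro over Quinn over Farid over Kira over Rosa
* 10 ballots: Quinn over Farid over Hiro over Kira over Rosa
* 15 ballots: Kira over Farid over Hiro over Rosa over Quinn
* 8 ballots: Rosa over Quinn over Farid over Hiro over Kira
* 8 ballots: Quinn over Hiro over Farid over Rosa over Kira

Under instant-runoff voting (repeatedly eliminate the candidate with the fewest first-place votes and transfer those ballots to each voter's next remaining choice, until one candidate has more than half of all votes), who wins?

Round 1: Farid 20, Quinn 18, Hiro 10, Kira 15, Rosa 8. Rosa eliminated.
Round 2: Farid 20, Quinn 26, Hiro 10, Kira 15. Hiro eliminated.
Round 3: Farid 20, Quinn 36, Kira 15. Quinn has a majority (≥36).

Quinn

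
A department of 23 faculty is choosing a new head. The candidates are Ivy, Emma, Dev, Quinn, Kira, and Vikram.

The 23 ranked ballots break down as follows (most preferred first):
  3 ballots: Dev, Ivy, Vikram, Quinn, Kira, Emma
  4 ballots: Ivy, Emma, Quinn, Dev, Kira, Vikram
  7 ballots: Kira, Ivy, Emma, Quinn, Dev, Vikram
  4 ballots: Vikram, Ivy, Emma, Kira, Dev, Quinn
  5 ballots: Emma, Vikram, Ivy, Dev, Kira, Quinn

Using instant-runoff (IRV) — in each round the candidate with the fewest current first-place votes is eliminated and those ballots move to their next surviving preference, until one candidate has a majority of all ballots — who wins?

Round 1: Ivy 4, Emma 5, Dev 3, Quinn 0, Kira 7, Vikram 4. Quinn eliminated.
Round 2: Ivy 4, Emma 5, Dev 3, Kira 7, Vikram 4. Dev eliminated.
Round 3: Ivy 7, Emma 5, Kira 7, Vikram 4. Vikram eliminated.
Round 4: Ivy 11, Emma 5, Kira 7. Emma eliminated.
Round 5: Ivy 16, Kira 7. Ivy has a majority (≥12).

Ivy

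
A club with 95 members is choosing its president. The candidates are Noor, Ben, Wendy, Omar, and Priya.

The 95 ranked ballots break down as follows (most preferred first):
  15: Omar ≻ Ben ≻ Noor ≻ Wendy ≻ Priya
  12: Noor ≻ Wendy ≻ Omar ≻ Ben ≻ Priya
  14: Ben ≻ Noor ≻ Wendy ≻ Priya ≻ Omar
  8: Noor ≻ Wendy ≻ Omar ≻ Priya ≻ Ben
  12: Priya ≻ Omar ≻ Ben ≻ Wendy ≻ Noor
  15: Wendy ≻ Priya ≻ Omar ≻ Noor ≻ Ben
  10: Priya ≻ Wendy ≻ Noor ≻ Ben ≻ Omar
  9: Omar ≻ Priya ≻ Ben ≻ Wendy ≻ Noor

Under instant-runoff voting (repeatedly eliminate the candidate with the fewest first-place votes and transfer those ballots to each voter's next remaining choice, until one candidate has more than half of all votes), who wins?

Noor

Round 1: Noor 20, Ben 14, Wendy 15, Omar 24, Priya 22. Ben eliminated.
Round 2: Noor 34, Wendy 15, Omar 24, Priya 22. Wendy eliminated.
Round 3: Noor 34, Omar 24, Priya 37. Omar eliminated.
Round 4: Noor 49, Priya 46. Noor has a majority (≥48).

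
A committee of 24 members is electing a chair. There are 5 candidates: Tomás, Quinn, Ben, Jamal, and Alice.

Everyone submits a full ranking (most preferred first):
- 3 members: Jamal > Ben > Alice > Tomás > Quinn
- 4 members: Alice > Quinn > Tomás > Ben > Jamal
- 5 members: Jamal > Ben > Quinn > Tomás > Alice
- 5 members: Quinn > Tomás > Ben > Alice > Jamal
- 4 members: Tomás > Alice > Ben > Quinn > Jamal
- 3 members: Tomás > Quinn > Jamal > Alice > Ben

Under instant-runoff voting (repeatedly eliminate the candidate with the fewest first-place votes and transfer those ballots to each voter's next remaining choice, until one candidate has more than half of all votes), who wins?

Round 1: Tomás 7, Quinn 5, Ben 0, Jamal 8, Alice 4. Ben eliminated.
Round 2: Tomás 7, Quinn 5, Jamal 8, Alice 4. Alice eliminated.
Round 3: Tomás 7, Quinn 9, Jamal 8. Tomás eliminated.
Round 4: Quinn 16, Jamal 8. Quinn has a majority (≥13).

Quinn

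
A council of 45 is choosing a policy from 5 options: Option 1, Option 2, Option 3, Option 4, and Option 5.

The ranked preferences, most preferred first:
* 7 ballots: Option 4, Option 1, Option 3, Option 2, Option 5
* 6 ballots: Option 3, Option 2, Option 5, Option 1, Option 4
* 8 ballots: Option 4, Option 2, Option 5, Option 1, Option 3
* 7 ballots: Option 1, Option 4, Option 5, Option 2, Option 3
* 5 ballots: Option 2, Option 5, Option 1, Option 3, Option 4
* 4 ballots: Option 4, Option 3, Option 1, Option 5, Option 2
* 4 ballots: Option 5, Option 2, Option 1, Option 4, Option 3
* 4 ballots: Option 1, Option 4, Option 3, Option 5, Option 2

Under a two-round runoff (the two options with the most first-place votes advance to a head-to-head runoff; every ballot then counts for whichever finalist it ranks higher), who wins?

Round 1 first-place votes: Option 1 11, Option 2 5, Option 3 6, Option 4 19, Option 5 4. Option 4 and Option 1 advance.
Runoff: Option 4 is ranked above Option 1 on 19 ballots, Option 1 above Option 4 on 26.

Option 1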